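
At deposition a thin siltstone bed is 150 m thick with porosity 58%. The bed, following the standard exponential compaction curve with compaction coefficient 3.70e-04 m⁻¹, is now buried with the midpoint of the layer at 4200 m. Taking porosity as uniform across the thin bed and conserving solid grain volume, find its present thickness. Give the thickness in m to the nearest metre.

Working in km (1 km = 1000 m; β in km⁻¹ = β in m⁻¹ × 1000):
Porosity at 4.2 km: phi = 0.58·exp(−0.37×4.2) = 0.1226
Solid-volume conservation: h(1−phi) = h₀(1−phi₀) ⇒ h = h₀·(1−phi₀)/(1−phi)
h = 0.15 × (1 − 0.58)/(1 − 0.1226) = 0.15 × 0.4787 = 0.0718 km

72 m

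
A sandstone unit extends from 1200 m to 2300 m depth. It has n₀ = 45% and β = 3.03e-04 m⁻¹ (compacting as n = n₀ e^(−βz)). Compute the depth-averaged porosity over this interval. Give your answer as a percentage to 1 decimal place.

26.6%

Working in km (1 km = 1000 m; β in km⁻¹ = β in m⁻¹ × 1000):
⟨n⟩ = (1/(z₂−z₁)) ∫ n₀ e^(−βz) dz = n₀·(e^(−β·z₁) − e^(−β·z₂)) / (β·(z₂−z₁))
e^(−0.303×1.2) = 0.6952; e^(−0.303×2.3) = 0.4981
⟨n⟩ = 0.45 × (0.6952 − 0.4981) / (0.303 × 1.1) = 0.45 × 0.5912 = 0.2660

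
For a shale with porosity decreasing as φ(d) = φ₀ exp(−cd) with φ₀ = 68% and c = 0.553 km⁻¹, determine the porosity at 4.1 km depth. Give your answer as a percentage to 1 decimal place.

φ = φ₀·exp(−c·d) = 0.68 × exp(−0.553 × 4.1) = 0.68 × exp(−2.267)
  = 0.68 × 0.1036 = 0.0704

7.0%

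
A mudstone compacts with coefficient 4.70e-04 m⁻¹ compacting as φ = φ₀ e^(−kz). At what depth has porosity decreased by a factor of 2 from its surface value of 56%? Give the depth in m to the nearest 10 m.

Working in km (1 km = 1000 m; k in km⁻¹ = k in m⁻¹ × 1000):
φ/φ₀ = 1/2 ⇒ exp(−k·z) = 1/2 ⇒ z = ln(2) / k
z = 0.6931 / 0.47 = 1.475 km

1470 m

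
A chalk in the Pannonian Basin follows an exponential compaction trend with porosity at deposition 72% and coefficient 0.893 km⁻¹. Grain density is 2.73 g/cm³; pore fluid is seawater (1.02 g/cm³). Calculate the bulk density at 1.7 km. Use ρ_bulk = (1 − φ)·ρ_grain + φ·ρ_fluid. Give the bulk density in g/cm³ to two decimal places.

Porosity at depth: n = 0.72·exp(−0.893×1.7) = 0.72×0.2191 = 0.1578
Bulk density: ρ_b = (1−n)ρ_g + n·ρ_f = 0.8422×2.73 + 0.1578×1.02
       = 2.299 + 0.161 = 2.460 g/cm³

2.46 g/cm³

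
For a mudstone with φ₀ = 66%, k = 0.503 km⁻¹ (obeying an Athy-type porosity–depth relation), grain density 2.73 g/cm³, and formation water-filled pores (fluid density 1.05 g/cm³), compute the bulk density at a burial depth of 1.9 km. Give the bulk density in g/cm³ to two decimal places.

Porosity at depth: φ = 0.66·exp(−0.503×1.9) = 0.66×0.3845 = 0.2538
Bulk density: ρ_b = (1−φ)ρ_g + φ·ρ_f = 0.7462×2.73 + 0.2538×1.05
       = 2.037 + 0.266 = 2.304 g/cm³

2.30 g/cm³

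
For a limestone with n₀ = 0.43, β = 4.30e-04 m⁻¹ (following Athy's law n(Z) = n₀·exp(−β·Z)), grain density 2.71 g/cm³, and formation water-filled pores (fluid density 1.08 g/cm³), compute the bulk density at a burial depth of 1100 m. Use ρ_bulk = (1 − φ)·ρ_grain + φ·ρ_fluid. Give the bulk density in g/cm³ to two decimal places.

Working in km (1 km = 1000 m; β in km⁻¹ = β in m⁻¹ × 1000):
Porosity at depth: n = 0.43·exp(−0.43×1.1) = 0.43×0.6231 = 0.2679
Bulk density: ρ_b = (1−n)ρ_g + n·ρ_f = 0.7321×2.71 + 0.2679×1.08
       = 1.984 + 0.289 = 2.273 g/cm³

2.27 g/cm³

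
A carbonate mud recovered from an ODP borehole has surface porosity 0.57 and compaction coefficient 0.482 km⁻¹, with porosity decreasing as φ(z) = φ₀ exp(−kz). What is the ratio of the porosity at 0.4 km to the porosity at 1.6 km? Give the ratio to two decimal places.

φ(z₁)/φ(z₂) = e^(−k·z₁)/e^(−k·z₂) = e^{k(z₂−z₁)}
= exp(0.482 × 1.2) = exp(0.5784) = 1.7832

1.78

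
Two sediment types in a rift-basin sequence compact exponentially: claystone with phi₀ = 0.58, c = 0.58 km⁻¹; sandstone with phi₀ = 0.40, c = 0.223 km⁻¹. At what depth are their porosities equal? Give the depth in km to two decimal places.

Set phi₀ₐ e^(−cₐZ) = phi₀ᵦ e^(−cᵦZ) ⇒ ln(phi₀ₐ/phi₀ᵦ) = (cₐ − cᵦ)·Z
Z = ln(0.58/0.4) / (0.58 − 0.223) = 0.3716 / 0.357 = 1.041 km

1.04 km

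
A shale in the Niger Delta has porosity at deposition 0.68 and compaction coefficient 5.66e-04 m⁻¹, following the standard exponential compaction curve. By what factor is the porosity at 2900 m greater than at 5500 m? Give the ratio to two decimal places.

Working in km (1 km = 1000 m; β in km⁻¹ = β in m⁻¹ × 1000):
n(d₁)/n(d₂) = e^(−β·d₁)/e^(−β·d₂) = e^{β(d₂−d₁)}
= exp(0.566 × 2.6) = exp(1.472) = 4.3562

4.36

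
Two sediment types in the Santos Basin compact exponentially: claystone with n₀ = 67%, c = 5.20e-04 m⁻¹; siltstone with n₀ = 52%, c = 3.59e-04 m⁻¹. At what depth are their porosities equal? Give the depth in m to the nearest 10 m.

Working in km (1 km = 1000 m; c in km⁻¹ = c in m⁻¹ × 1000):
Set n₀ₐ e^(−cₐd) = n₀ᵦ e^(−cᵦd) ⇒ ln(n₀ₐ/n₀ᵦ) = (cₐ − cᵦ)·d
d = ln(0.67/0.52) / (0.52 − 0.359) = 0.2534 / 0.161 = 1.574 km

1570 m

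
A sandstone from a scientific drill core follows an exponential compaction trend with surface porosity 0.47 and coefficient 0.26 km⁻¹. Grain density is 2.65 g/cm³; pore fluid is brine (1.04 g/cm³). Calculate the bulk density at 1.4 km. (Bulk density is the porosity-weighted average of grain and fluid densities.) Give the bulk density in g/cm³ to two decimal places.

2.12 g/cm³

Porosity at depth: n = 0.47·exp(−0.26×1.4) = 0.47×0.6949 = 0.3266
Bulk density: ρ_b = (1−n)ρ_g + n·ρ_f = 0.6734×2.65 + 0.3266×1.04
       = 1.785 + 0.340 = 2.124 g/cm³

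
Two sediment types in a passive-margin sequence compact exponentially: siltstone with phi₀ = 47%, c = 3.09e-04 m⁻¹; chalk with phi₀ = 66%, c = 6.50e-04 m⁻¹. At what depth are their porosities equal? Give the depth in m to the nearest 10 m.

1000 m

Working in km (1 km = 1000 m; c in km⁻¹ = c in m⁻¹ × 1000):
Set phi₀ₐ e^(−cₐZ) = phi₀ᵦ e^(−cᵦZ) ⇒ ln(phi₀ₐ/phi₀ᵦ) = (cₐ − cᵦ)·Z
Z = ln(0.47/0.66) / (0.309 − 0.65) = -0.3395 / -0.341 = 0.996 km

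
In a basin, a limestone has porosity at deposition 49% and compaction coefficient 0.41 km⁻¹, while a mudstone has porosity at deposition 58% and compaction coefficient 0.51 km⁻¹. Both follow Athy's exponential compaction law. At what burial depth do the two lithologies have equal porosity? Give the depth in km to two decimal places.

Set n₀ₐ e^(−βₐz) = n₀ᵦ e^(−βᵦz) ⇒ ln(n₀ₐ/n₀ᵦ) = (βₐ − βᵦ)·z
z = ln(0.49/0.58) / (0.41 − 0.51) = -0.1686 / -0.1 = 1.686 km

1.69 km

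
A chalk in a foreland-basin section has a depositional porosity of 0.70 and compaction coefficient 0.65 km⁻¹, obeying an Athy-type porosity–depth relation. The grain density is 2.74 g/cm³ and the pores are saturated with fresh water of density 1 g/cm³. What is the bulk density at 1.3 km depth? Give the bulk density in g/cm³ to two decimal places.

2.22 g/cm³

Porosity at depth: n = 0.7·exp(−0.65×1.3) = 0.7×0.4296 = 0.3007
Bulk density: ρ_b = (1−n)ρ_g + n·ρ_f = 0.6993×2.74 + 0.3007×1
       = 1.916 + 0.301 = 2.217 g/cm³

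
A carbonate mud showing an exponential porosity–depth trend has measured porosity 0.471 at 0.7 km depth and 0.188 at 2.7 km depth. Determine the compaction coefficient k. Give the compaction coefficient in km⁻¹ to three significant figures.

Athy: n(Z) = n₀ e^(−kZ) ⇒ n₁/n₂ = e^{k(Z₂−Z₁)} ⇒ k = ln(n₁/n₂)/(Z₂−Z₁)
k = ln(0.471/0.188) / (2.7 − 0.7) = ln(2.505) / 2 = 0.9184 / 2 = 0.4592 km⁻¹

0.459 km⁻¹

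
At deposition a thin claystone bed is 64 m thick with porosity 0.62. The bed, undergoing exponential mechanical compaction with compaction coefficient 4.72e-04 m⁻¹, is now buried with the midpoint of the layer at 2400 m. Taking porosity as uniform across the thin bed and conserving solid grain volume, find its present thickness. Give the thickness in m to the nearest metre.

30 m

Working in km (1 km = 1000 m; β in km⁻¹ = β in m⁻¹ × 1000):
Porosity at 2.4 km: φ = 0.62·exp(−0.472×2.4) = 0.1997
Solid-volume conservation: h(1−φ) = h₀(1−φ₀) ⇒ h = h₀·(1−φ₀)/(1−φ)
h = 0.064 × (1 − 0.62)/(1 − 0.1997) = 0.064 × 0.4748 = 0.0304 km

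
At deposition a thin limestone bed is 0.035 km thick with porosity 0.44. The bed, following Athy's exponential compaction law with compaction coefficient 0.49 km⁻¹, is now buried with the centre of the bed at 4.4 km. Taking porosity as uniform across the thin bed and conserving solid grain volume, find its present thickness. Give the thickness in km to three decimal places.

0.021 km

Porosity at 4.4 km: φ = 0.44·exp(−0.49×4.4) = 0.0509
Solid-volume conservation: h(1−φ) = h₀(1−φ₀) ⇒ h = h₀·(1−φ₀)/(1−φ)
h = 0.035 × (1 − 0.44)/(1 − 0.0509) = 0.035 × 0.5901 = 0.0207 km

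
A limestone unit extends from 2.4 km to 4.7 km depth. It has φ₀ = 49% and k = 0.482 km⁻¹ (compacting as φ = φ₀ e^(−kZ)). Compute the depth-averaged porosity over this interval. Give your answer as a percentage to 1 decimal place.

⟨φ⟩ = (1/(Z₂−Z₁)) ∫ φ₀ e^(−kZ) dZ = φ₀·(e^(−k·Z₁) − e^(−k·Z₂)) / (k·(Z₂−Z₁))
e^(−0.482×2.4) = 0.3145; e^(−0.482×4.7) = 0.1038
⟨φ⟩ = 0.49 × (0.3145 − 0.1038) / (0.482 × 2.3) = 0.49 × 0.1901 = 0.0931

9.3%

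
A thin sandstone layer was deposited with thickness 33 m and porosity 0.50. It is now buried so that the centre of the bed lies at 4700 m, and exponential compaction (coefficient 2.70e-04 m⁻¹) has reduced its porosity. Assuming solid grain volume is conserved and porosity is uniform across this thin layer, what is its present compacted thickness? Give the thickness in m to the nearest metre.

Working in km (1 km = 1000 m; β in km⁻¹ = β in m⁻¹ × 1000):
Porosity at 4.7 km: n = 0.5·exp(−0.27×4.7) = 0.1406
Solid-volume conservation: h(1−n) = h₀(1−n₀) ⇒ h = h₀·(1−n₀)/(1−n)
h = 0.033 × (1 − 0.5)/(1 − 0.1406) = 0.033 × 0.5818 = 0.0192 km

19 m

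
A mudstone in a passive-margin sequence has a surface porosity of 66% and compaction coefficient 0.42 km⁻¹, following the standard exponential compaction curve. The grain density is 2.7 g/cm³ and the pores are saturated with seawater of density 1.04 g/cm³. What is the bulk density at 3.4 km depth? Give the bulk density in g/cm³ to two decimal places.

2.44 g/cm³

Porosity at depth: phi = 0.66·exp(−0.42×3.4) = 0.66×0.2398 = 0.1583
Bulk density: ρ_b = (1−phi)ρ_g + phi·ρ_f = 0.8417×2.7 + 0.1583×1.04
       = 2.273 + 0.165 = 2.437 g/cm³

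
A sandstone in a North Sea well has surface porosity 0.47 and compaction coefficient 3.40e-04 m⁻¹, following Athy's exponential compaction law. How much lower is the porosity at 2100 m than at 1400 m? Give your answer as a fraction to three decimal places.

Working in km (1 km = 1000 m; β in km⁻¹ = β in m⁻¹ × 1000):
n(1.4) = 0.47·e^(−0.34×1.4) = 0.2920
n(2.1) = 0.47·e^(−0.34×2.1) = 0.2302
Δn = 0.2920 − 0.2302 = 0.0618

0.062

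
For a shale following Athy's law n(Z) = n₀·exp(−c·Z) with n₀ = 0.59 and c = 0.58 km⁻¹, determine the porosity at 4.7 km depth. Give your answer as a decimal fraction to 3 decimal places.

n = n₀·exp(−c·Z) = 0.59 × exp(−0.58 × 4.7) = 0.59 × exp(−2.726)
  = 0.59 × 0.0655 = 0.0386

0.039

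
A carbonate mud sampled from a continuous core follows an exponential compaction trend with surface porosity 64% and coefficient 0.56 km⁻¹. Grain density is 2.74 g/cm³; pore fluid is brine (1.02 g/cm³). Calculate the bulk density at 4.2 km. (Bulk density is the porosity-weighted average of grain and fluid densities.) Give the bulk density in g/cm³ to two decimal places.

Porosity at depth: φ = 0.64·exp(−0.56×4.2) = 0.64×0.0952 = 0.0609
Bulk density: ρ_b = (1−φ)ρ_g + φ·ρ_f = 0.9391×2.74 + 0.0609×1.02
       = 2.573 + 0.062 = 2.635 g/cm³

2.64 g/cm³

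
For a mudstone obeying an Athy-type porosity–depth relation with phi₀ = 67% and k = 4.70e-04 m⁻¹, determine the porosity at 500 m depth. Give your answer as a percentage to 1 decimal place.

53.0%

Working in km (1 km = 1000 m; k in km⁻¹ = k in m⁻¹ × 1000):
phi = phi₀·exp(−k·z) = 0.67 × exp(−0.47 × 0.5) = 0.67 × exp(−0.235)
  = 0.67 × 0.7906 = 0.5297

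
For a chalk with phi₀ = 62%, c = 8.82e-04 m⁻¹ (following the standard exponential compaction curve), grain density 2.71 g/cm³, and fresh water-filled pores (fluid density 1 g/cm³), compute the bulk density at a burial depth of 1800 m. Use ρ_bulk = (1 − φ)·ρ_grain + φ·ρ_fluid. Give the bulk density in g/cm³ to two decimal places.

Working in km (1 km = 1000 m; c in km⁻¹ = c in m⁻¹ × 1000):
Porosity at depth: phi = 0.62·exp(−0.882×1.8) = 0.62×0.2044 = 0.1267
Bulk density: ρ_b = (1−phi)ρ_g + phi·ρ_f = 0.8733×2.71 + 0.1267×1
       = 2.367 + 0.127 = 2.493 g/cm³

2.49 g/cm³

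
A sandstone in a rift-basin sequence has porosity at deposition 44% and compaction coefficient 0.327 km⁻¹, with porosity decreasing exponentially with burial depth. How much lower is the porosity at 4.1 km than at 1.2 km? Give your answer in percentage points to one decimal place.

18.2 percentage points

phi(1.2) = 0.44·e^(−0.327×1.2) = 0.2972
phi(4.1) = 0.44·e^(−0.327×4.1) = 0.1151
Δphi = 0.2972 − 0.1151 = 0.1821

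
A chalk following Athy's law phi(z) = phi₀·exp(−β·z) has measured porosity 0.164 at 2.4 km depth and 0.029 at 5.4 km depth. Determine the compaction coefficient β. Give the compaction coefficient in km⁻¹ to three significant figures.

0.578 km⁻¹

Athy: phi(z) = phi₀ e^(−βz) ⇒ phi₁/phi₂ = e^{β(z₂−z₁)} ⇒ β = ln(phi₁/phi₂)/(z₂−z₁)
β = ln(0.164/0.029) / (5.4 − 2.4) = ln(5.655) / 3 = 1.7326 / 3 = 0.5775 km⁻¹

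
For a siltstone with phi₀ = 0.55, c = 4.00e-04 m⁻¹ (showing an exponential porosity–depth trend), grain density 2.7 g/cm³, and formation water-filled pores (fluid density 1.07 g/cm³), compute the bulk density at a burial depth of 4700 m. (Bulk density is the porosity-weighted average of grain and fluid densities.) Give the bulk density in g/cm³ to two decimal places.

Working in km (1 km = 1000 m; c in km⁻¹ = c in m⁻¹ × 1000):
Porosity at depth: phi = 0.55·exp(−0.4×4.7) = 0.55×0.1526 = 0.0839
Bulk density: ρ_b = (1−phi)ρ_g + phi·ρ_f = 0.9161×2.7 + 0.0839×1.07
       = 2.473 + 0.090 = 2.563 g/cm³

2.56 g/cm³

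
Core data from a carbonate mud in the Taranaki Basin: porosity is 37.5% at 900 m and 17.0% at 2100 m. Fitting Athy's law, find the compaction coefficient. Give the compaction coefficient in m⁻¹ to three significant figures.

0.000659 m⁻¹

Working in km (1 km = 1000 m; k in km⁻¹ = k in m⁻¹ × 1000):
Athy: phi(d) = phi₀ e^(−kd) ⇒ phi₁/phi₂ = e^{k(d₂−d₁)} ⇒ k = ln(phi₁/phi₂)/(d₂−d₁)
k = ln(0.375/0.17) / (2.1 − 0.9) = ln(2.206) / 1.2 = 0.7911 / 1.2 = 0.6593 km⁻¹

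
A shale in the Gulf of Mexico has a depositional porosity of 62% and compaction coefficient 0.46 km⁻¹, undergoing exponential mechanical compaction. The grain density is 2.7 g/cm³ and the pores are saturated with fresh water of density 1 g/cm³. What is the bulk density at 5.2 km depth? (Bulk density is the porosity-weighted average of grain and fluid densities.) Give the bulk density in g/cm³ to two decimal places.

2.60 g/cm³

Porosity at depth: phi = 0.62·exp(−0.46×5.2) = 0.62×0.0914 = 0.0567
Bulk density: ρ_b = (1−phi)ρ_g + phi·ρ_f = 0.9433×2.7 + 0.0567×1
       = 2.547 + 0.057 = 2.604 g/cm³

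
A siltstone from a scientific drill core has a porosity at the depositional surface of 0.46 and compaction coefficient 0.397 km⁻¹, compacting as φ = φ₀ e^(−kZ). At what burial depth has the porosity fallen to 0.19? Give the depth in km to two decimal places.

2.23 km

Invert Athy's law: Z = ln(φ₀/φ) / k
Z = ln(0.46/0.19) / 0.397 = ln(2.421) / 0.397 = 0.8842 / 0.397 = 2.227 km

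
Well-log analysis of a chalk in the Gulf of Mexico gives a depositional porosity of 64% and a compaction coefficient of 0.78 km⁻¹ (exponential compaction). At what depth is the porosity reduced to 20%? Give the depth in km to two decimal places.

1.49 km

Invert Athy's law: Z = ln(n₀/n) / β
Z = ln(0.64/0.2) / 0.78 = ln(3.2) / 0.78 = 1.1632 / 0.78 = 1.491 km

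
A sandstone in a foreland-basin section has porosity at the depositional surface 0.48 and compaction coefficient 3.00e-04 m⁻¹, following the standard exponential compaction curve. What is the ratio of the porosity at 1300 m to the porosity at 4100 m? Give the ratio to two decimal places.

2.32

Working in km (1 km = 1000 m; c in km⁻¹ = c in m⁻¹ × 1000):
φ(d₁)/φ(d₂) = e^(−c·d₁)/e^(−c·d₂) = e^{c(d₂−d₁)}
= exp(0.3 × 2.8) = exp(0.84) = 2.3164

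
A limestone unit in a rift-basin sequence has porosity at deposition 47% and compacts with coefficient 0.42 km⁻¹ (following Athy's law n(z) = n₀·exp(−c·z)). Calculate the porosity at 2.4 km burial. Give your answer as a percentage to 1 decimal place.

n = n₀·exp(−c·z) = 0.47 × exp(−0.42 × 2.4) = 0.47 × exp(−1.008)
  = 0.47 × 0.3649 = 0.1715

17.2%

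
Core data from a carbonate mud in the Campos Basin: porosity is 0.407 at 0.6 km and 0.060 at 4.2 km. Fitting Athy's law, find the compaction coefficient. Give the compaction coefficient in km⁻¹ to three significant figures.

0.532 km⁻¹

Athy: n(Z) = n₀ e^(−βZ) ⇒ n₁/n₂ = e^{β(Z₂−Z₁)} ⇒ β = ln(n₁/n₂)/(Z₂−Z₁)
β = ln(0.407/0.06) / (4.2 − 0.6) = ln(6.783) / 3.6 = 1.9145 / 3.6 = 0.5318 km⁻¹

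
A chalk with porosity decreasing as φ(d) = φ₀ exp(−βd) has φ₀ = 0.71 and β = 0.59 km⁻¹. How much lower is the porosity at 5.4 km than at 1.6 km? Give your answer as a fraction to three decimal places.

0.247

φ(1.6) = 0.71·e^(−0.59×1.6) = 0.2762
φ(5.4) = 0.71·e^(−0.59×5.4) = 0.0293
Δφ = 0.2762 − 0.0293 = 0.2469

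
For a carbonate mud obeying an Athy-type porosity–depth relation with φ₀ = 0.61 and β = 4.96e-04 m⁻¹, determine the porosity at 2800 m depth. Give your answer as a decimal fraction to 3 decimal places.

Working in km (1 km = 1000 m; β in km⁻¹ = β in m⁻¹ × 1000):
φ = φ₀·exp(−β·z) = 0.61 × exp(−0.496 × 2.8) = 0.61 × exp(−1.389)
  = 0.61 × 0.2494 = 0.1521

0.152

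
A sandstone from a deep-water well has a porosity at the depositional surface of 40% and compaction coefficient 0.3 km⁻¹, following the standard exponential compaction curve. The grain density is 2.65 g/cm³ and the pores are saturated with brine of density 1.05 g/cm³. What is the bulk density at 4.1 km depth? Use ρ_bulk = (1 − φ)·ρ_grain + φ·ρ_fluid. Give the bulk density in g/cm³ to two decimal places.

2.46 g/cm³

Porosity at depth: φ = 0.4·exp(−0.3×4.1) = 0.4×0.2923 = 0.1169
Bulk density: ρ_b = (1−φ)ρ_g + φ·ρ_f = 0.8831×2.65 + 0.1169×1.05
       = 2.340 + 0.123 = 2.463 g/cm³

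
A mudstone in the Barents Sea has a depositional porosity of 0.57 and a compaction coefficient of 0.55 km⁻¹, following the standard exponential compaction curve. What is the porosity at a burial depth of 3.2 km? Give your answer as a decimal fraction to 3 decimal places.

φ = φ₀·exp(−k·z) = 0.57 × exp(−0.55 × 3.2) = 0.57 × exp(−1.76)
  = 0.57 × 0.1720 = 0.0981

0.098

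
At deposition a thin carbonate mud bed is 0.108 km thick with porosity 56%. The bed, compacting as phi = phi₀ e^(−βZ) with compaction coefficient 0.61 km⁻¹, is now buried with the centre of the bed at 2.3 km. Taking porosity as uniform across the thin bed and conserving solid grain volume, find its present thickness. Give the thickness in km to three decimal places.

0.055 km

Porosity at 2.3 km: phi = 0.56·exp(−0.61×2.3) = 0.1377
Solid-volume conservation: h(1−phi) = h₀(1−phi₀) ⇒ h = h₀·(1−phi₀)/(1−phi)
h = 0.108 × (1 − 0.56)/(1 − 0.1377) = 0.108 × 0.5103 = 0.0551 km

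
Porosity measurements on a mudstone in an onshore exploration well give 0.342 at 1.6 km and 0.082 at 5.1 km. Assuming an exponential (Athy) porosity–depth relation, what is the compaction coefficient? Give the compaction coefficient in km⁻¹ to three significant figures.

0.408 km⁻¹

Athy: n(z) = n₀ e^(−cz) ⇒ n₁/n₂ = e^{c(z₂−z₁)} ⇒ c = ln(n₁/n₂)/(z₂−z₁)
c = ln(0.342/0.082) / (5.1 − 1.6) = ln(4.171) / 3.5 = 1.4281 / 3.5 = 0.408 km⁻¹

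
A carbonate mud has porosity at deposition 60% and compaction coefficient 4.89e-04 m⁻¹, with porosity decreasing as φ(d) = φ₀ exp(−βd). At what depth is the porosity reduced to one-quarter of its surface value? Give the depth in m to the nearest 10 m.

Working in km (1 km = 1000 m; β in km⁻¹ = β in m⁻¹ × 1000):
φ/φ₀ = 1/4 ⇒ exp(−β·d) = 1/4 ⇒ d = ln(4) / β
d = 1.3863 / 0.489 = 2.835 km

2830 m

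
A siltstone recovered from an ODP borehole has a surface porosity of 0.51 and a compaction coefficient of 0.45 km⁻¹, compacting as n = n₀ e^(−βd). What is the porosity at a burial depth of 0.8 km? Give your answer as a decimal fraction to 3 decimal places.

0.356

n = n₀·exp(−β·d) = 0.51 × exp(−0.45 × 0.8) = 0.51 × exp(−0.36)
  = 0.51 × 0.6977 = 0.3558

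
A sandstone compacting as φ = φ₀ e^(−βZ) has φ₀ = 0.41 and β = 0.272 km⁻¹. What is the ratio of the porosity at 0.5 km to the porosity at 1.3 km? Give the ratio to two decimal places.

φ(Z₁)/φ(Z₂) = e^(−β·Z₁)/e^(−β·Z₂) = e^{β(Z₂−Z₁)}
= exp(0.272 × 0.8) = exp(0.2176) = 1.2431

1.24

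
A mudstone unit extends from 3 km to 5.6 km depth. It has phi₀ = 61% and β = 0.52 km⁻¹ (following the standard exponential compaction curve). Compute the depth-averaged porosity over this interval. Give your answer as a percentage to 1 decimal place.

⟨phi⟩ = (1/(Z₂−Z₁)) ∫ phi₀ e^(−βZ) dZ = phi₀·(e^(−β·Z₁) − e^(−β·Z₂)) / (β·(Z₂−Z₁))
e^(−0.52×3) = 0.2101; e^(−0.52×5.6) = 0.0544
⟨phi⟩ = 0.61 × (0.2101 − 0.0544) / (0.52 × 2.6) = 0.61 × 0.1152 = 0.0703

7.0%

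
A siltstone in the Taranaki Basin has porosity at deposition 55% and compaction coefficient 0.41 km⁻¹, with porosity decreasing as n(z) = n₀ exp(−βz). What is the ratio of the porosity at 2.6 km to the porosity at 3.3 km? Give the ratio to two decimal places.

n(z₁)/n(z₂) = e^(−β·z₁)/e^(−β·z₂) = e^{β(z₂−z₁)}
= exp(0.41 × 0.7) = exp(0.287) = 1.3324

1.33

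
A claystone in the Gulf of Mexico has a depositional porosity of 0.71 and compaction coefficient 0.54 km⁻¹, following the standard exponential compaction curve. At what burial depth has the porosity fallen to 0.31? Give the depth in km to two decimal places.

Invert Athy's law: d = ln(phi₀/phi) / k
d = ln(0.71/0.31) / 0.54 = ln(2.29) / 0.54 = 0.8287 / 0.54 = 1.535 km

1.53 km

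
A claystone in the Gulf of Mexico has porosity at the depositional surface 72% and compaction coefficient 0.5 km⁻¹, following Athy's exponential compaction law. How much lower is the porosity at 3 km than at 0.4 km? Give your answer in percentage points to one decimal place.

42.9 percentage points

φ(0.4) = 0.72·e^(−0.5×0.4) = 0.5895
φ(3) = 0.72·e^(−0.5×3) = 0.1607
Δφ = 0.5895 − 0.1607 = 0.4288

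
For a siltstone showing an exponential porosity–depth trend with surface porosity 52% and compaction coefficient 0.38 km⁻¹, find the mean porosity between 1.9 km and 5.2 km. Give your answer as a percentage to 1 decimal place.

14.4%

⟨phi⟩ = (1/(d₂−d₁)) ∫ phi₀ e^(−cd) dd = phi₀·(e^(−c·d₁) − e^(−c·d₂)) / (c·(d₂−d₁))
e^(−0.38×1.9) = 0.4858; e^(−0.38×5.2) = 0.1386
⟨phi⟩ = 0.52 × (0.4858 − 0.1386) / (0.38 × 3.3) = 0.52 × 0.2768 = 0.1440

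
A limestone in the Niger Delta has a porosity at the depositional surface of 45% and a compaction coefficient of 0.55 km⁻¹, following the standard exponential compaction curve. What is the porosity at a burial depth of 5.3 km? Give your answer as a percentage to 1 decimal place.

2.4%

n = n₀·exp(−β·z) = 0.45 × exp(−0.55 × 5.3) = 0.45 × exp(−2.915)
  = 0.45 × 0.0542 = 0.0244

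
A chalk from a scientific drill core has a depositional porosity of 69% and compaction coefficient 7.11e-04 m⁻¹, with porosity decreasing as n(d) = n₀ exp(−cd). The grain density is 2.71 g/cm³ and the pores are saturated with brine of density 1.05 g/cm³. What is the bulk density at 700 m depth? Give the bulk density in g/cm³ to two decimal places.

2.01 g/cm³

Working in km (1 km = 1000 m; c in km⁻¹ = c in m⁻¹ × 1000):
Porosity at depth: n = 0.69·exp(−0.711×0.7) = 0.69×0.6079 = 0.4195
Bulk density: ρ_b = (1−n)ρ_g + n·ρ_f = 0.5805×2.71 + 0.4195×1.05
       = 1.573 + 0.440 = 2.014 g/cm³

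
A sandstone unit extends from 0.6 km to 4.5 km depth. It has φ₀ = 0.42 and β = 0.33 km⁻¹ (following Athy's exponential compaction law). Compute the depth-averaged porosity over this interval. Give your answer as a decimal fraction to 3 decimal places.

⟨φ⟩ = (1/(z₂−z₁)) ∫ φ₀ e^(−βz) dz = φ₀·(e^(−β·z₁) − e^(−β·z₂)) / (β·(z₂−z₁))
e^(−0.33×0.6) = 0.8204; e^(−0.33×4.5) = 0.2265
⟨φ⟩ = 0.42 × (0.8204 − 0.2265) / (0.33 × 3.9) = 0.42 × 0.4614 = 0.1938

0.194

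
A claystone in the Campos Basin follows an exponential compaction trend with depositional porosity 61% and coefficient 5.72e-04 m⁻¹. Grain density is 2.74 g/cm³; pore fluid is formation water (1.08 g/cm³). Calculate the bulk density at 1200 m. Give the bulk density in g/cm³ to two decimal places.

2.23 g/cm³

Working in km (1 km = 1000 m; k in km⁻¹ = k in m⁻¹ × 1000):
Porosity at depth: phi = 0.61·exp(−0.572×1.2) = 0.61×0.5034 = 0.3071
Bulk density: ρ_b = (1−phi)ρ_g + phi·ρ_f = 0.6929×2.74 + 0.3071×1.08
       = 1.899 + 0.332 = 2.230 g/cm³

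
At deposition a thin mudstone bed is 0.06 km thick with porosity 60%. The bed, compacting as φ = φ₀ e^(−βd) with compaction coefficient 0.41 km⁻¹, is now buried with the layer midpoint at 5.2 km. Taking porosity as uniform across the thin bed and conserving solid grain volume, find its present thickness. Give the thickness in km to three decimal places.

Porosity at 5.2 km: φ = 0.6·exp(−0.41×5.2) = 0.0712
Solid-volume conservation: h(1−φ) = h₀(1−φ₀) ⇒ h = h₀·(1−φ₀)/(1−φ)
h = 0.06 × (1 − 0.6)/(1 − 0.0712) = 0.06 × 0.4306 = 0.0258 km

0.026 km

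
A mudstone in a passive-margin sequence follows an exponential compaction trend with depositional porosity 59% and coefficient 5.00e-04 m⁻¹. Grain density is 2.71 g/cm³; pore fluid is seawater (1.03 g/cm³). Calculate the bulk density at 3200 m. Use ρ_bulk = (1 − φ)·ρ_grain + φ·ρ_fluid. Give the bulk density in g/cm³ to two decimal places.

Working in km (1 km = 1000 m; c in km⁻¹ = c in m⁻¹ × 1000):
Porosity at depth: phi = 0.59·exp(−0.5×3.2) = 0.59×0.2019 = 0.1191
Bulk density: ρ_b = (1−phi)ρ_g + phi·ρ_f = 0.8809×2.71 + 0.1191×1.03
       = 2.387 + 0.123 = 2.510 g/cm³

2.51 g/cm³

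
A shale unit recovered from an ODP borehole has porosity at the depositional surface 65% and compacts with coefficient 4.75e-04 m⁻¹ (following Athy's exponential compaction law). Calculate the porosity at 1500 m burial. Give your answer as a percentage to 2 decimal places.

Working in km (1 km = 1000 m; c in km⁻¹ = c in m⁻¹ × 1000):
n = n₀·exp(−c·z) = 0.65 × exp(−0.475 × 1.5) = 0.65 × exp(−0.7125)
  = 0.65 × 0.4904 = 0.3188

31.88%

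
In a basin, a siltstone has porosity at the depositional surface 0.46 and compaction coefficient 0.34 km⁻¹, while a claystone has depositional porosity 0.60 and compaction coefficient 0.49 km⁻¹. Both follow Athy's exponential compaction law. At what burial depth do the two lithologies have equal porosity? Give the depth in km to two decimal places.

Set φ₀ₐ e^(−βₐZ) = φ₀ᵦ e^(−βᵦZ) ⇒ ln(φ₀ₐ/φ₀ᵦ) = (βₐ − βᵦ)·Z
Z = ln(0.46/0.6) / (0.34 − 0.49) = -0.2657 / -0.15 = 1.771 km

1.77 km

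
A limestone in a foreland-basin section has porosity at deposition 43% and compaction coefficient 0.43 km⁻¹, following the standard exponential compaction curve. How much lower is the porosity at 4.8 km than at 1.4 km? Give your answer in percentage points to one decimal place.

18.1 percentage points

phi(1.4) = 0.43·e^(−0.43×1.4) = 0.2355
phi(4.8) = 0.43·e^(−0.43×4.8) = 0.0546
Δphi = 0.2355 − 0.0546 = 0.1809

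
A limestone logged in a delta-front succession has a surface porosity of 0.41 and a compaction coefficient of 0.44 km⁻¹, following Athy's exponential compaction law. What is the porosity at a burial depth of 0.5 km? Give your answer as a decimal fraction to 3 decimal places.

n = n₀·exp(−k·z) = 0.41 × exp(−0.44 × 0.5) = 0.41 × exp(−0.22)
  = 0.41 × 0.8025 = 0.3290

0.329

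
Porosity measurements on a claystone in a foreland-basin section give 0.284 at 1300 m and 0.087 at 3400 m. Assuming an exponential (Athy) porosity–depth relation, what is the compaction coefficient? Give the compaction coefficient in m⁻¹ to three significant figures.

0.000563 m⁻¹

Working in km (1 km = 1000 m; k in km⁻¹ = k in m⁻¹ × 1000):
Athy: phi(Z) = phi₀ e^(−kZ) ⇒ phi₁/phi₂ = e^{k(Z₂−Z₁)} ⇒ k = ln(phi₁/phi₂)/(Z₂−Z₁)
k = ln(0.284/0.087) / (3.4 − 1.3) = ln(3.264) / 2.1 = 1.1831 / 2.1 = 0.5634 km⁻¹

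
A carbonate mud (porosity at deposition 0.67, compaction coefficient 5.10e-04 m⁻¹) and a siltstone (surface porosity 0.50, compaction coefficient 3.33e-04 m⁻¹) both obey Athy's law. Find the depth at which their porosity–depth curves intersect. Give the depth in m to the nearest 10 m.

Working in km (1 km = 1000 m; c in km⁻¹ = c in m⁻¹ × 1000):
Set phi₀ₐ e^(−cₐZ) = phi₀ᵦ e^(−cᵦZ) ⇒ ln(phi₀ₐ/phi₀ᵦ) = (cₐ − cᵦ)·Z
Z = ln(0.67/0.5) / (0.51 − 0.333) = 0.2927 / 0.177 = 1.654 km

1650 m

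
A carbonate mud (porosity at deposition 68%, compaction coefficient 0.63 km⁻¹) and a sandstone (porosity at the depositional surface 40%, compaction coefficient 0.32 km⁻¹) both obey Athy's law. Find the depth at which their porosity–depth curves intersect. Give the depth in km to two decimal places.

1.71 km

Set phi₀ₐ e^(−βₐz) = phi₀ᵦ e^(−βᵦz) ⇒ ln(phi₀ₐ/phi₀ᵦ) = (βₐ − βᵦ)·z
z = ln(0.68/0.4) / (0.63 − 0.32) = 0.5306 / 0.31 = 1.712 km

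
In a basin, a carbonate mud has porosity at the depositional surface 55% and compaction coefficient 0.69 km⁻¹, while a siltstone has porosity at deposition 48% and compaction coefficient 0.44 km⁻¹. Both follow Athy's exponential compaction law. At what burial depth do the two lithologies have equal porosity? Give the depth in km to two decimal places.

0.54 km

Set phi₀ₐ e^(−βₐd) = phi₀ᵦ e^(−βᵦd) ⇒ ln(phi₀ₐ/phi₀ᵦ) = (βₐ − βᵦ)·d
d = ln(0.55/0.48) / (0.69 − 0.44) = 0.1361 / 0.25 = 0.545 km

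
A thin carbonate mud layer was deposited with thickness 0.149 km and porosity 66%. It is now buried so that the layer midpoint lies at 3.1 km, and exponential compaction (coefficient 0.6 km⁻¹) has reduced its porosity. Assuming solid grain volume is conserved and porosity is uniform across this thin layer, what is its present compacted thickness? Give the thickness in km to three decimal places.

Porosity at 3.1 km: n = 0.66·exp(−0.6×3.1) = 0.1027
Solid-volume conservation: h(1−n) = h₀(1−n₀) ⇒ h = h₀·(1−n₀)/(1−n)
h = 0.149 × (1 − 0.66)/(1 − 0.1027) = 0.149 × 0.3789 = 0.0565 km

0.056 km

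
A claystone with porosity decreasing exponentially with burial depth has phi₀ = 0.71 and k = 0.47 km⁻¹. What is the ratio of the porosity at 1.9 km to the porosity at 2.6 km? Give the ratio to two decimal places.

phi(d₁)/phi(d₂) = e^(−k·d₁)/e^(−k·d₂) = e^{k(d₂−d₁)}
= exp(0.47 × 0.7) = exp(0.329) = 1.3896

1.39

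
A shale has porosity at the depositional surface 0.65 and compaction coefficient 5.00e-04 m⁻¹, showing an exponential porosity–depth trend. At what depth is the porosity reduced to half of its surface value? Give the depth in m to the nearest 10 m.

Working in km (1 km = 1000 m; c in km⁻¹ = c in m⁻¹ × 1000):
phi/phi₀ = 1/2 ⇒ exp(−c·d) = 1/2 ⇒ d = ln(2) / c
d = 0.6931 / 0.5 = 1.386 km

1390 m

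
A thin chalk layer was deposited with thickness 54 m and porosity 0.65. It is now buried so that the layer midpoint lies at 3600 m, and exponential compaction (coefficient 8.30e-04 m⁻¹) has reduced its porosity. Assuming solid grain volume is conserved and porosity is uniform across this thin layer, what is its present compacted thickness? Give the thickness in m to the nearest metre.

Working in km (1 km = 1000 m; k in km⁻¹ = k in m⁻¹ × 1000):
Porosity at 3.6 km: phi = 0.65·exp(−0.83×3.6) = 0.0328
Solid-volume conservation: h(1−phi) = h₀(1−phi₀) ⇒ h = h₀·(1−phi₀)/(1−phi)
h = 0.054 × (1 − 0.65)/(1 − 0.0328) = 0.054 × 0.3619 = 0.0195 km

20 m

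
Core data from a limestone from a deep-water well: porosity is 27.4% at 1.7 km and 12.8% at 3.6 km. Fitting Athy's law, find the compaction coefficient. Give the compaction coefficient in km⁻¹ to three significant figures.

Athy: n(Z) = n₀ e^(−βZ) ⇒ n₁/n₂ = e^{β(Z₂−Z₁)} ⇒ β = ln(n₁/n₂)/(Z₂−Z₁)
β = ln(0.274/0.128) / (3.6 − 1.7) = ln(2.141) / 1.9 = 0.7611 / 1.9 = 0.4006 km⁻¹

0.401 km⁻¹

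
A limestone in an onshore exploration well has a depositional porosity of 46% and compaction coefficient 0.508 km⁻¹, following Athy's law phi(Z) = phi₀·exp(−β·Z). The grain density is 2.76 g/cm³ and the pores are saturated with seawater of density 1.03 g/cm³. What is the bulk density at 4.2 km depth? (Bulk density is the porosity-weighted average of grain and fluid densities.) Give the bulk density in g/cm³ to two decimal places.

2.67 g/cm³

Porosity at depth: phi = 0.46·exp(−0.508×4.2) = 0.46×0.1184 = 0.0545
Bulk density: ρ_b = (1−phi)ρ_g + phi·ρ_f = 0.9455×2.76 + 0.0545×1.03
       = 2.610 + 0.056 = 2.666 g/cm³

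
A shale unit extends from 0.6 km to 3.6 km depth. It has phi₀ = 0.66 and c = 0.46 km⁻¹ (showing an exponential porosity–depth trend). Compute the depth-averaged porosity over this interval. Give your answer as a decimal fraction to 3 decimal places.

⟨phi⟩ = (1/(Z₂−Z₁)) ∫ phi₀ e^(−cZ) dZ = phi₀·(e^(−c·Z₁) − e^(−c·Z₂)) / (c·(Z₂−Z₁))
e^(−0.46×0.6) = 0.7588; e^(−0.46×3.6) = 0.1909
⟨phi⟩ = 0.66 × (0.7588 − 0.1909) / (0.46 × 3) = 0.66 × 0.4115 = 0.2716

0.272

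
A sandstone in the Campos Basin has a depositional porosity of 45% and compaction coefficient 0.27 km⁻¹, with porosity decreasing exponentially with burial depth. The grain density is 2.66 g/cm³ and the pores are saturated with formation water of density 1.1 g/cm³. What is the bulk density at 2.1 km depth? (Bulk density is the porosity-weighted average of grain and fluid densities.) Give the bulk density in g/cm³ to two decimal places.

2.26 g/cm³

Porosity at depth: n = 0.45·exp(−0.27×2.1) = 0.45×0.5672 = 0.2553
Bulk density: ρ_b = (1−n)ρ_g + n·ρ_f = 0.7447×2.66 + 0.2553×1.1
       = 1.981 + 0.281 = 2.262 g/cm³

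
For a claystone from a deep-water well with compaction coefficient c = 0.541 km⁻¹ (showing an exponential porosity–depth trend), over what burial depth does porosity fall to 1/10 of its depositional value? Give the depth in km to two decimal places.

φ/φ₀ = 1/10 ⇒ exp(−c·Z) = 1/10 ⇒ Z = ln(10) / c
Z = 2.3026 / 0.541 = 4.256 km

4.26 km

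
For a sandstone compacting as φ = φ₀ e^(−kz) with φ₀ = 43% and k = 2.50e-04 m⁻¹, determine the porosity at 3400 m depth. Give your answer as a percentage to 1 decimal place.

18.4%

Working in km (1 km = 1000 m; k in km⁻¹ = k in m⁻¹ × 1000):
φ = φ₀·exp(−k·z) = 0.43 × exp(−0.25 × 3.4) = 0.43 × exp(−0.85)
  = 0.43 × 0.4274 = 0.1838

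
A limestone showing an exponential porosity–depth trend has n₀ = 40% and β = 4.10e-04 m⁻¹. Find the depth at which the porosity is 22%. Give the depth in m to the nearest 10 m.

Working in km (1 km = 1000 m; β in km⁻¹ = β in m⁻¹ × 1000):
Invert Athy's law: z = ln(n₀/n) / β
z = ln(0.4/0.22) / 0.41 = ln(1.818) / 0.41 = 0.5978 / 0.41 = 1.458 km

1460 m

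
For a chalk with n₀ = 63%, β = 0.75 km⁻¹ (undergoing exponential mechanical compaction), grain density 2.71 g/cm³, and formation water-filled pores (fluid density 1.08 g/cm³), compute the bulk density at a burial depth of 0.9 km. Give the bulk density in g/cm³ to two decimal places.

2.19 g/cm³

Porosity at depth: n = 0.63·exp(−0.75×0.9) = 0.63×0.5092 = 0.3208
Bulk density: ρ_b = (1−n)ρ_g + n·ρ_f = 0.6792×2.71 + 0.3208×1.08
       = 1.841 + 0.346 = 2.187 g/cm³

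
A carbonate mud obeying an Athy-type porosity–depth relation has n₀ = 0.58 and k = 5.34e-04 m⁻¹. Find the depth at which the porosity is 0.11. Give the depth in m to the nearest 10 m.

3110 m

Working in km (1 km = 1000 m; k in km⁻¹ = k in m⁻¹ × 1000):
Invert Athy's law: d = ln(n₀/n) / k
d = ln(0.58/0.11) / 0.534 = ln(5.273) / 0.534 = 1.6625 / 0.534 = 3.113 km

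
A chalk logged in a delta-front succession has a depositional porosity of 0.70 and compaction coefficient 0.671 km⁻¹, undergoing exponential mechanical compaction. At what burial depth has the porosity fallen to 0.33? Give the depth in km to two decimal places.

Invert Athy's law: z = ln(phi₀/phi) / c
z = ln(0.7/0.33) / 0.671 = ln(2.121) / 0.671 = 0.7520 / 0.671 = 1.121 km

1.12 km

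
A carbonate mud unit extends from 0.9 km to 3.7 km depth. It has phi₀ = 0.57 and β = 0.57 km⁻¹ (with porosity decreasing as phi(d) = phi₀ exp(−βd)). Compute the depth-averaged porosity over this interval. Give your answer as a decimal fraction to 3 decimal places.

⟨phi⟩ = (1/(d₂−d₁)) ∫ phi₀ e^(−βd) dd = phi₀·(e^(−β·d₁) − e^(−β·d₂)) / (β·(d₂−d₁))
e^(−0.57×0.9) = 0.5987; e^(−0.57×3.7) = 0.1214
⟨phi⟩ = 0.57 × (0.5987 − 0.1214) / (0.57 × 2.8) = 0.57 × 0.2991 = 0.1705

0.170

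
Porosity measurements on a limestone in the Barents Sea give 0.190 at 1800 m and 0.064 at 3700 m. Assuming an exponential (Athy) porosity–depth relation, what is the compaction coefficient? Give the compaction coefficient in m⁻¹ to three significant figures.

0.000573 m⁻¹

Working in km (1 km = 1000 m; β in km⁻¹ = β in m⁻¹ × 1000):
Athy: n(z) = n₀ e^(−βz) ⇒ n₁/n₂ = e^{β(z₂−z₁)} ⇒ β = ln(n₁/n₂)/(z₂−z₁)
β = ln(0.19/0.064) / (3.7 − 1.8) = ln(2.969) / 1.9 = 1.0881 / 1.9 = 0.5727 km⁻¹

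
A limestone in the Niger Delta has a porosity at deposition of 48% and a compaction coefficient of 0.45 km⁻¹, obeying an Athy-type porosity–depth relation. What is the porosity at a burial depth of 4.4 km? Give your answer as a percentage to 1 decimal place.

6.6%

φ = φ₀·exp(−β·Z) = 0.48 × exp(−0.45 × 4.4) = 0.48 × exp(−1.98)
  = 0.48 × 0.1381 = 0.0663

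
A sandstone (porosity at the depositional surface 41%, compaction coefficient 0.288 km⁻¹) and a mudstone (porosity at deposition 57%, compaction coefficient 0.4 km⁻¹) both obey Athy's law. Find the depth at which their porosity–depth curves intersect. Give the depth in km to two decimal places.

Set n₀ₐ e^(−cₐz) = n₀ᵦ e^(−cᵦz) ⇒ ln(n₀ₐ/n₀ᵦ) = (cₐ − cᵦ)·z
z = ln(0.41/0.57) / (0.288 − 0.4) = -0.3295 / -0.112 = 2.942 km

2.94 km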